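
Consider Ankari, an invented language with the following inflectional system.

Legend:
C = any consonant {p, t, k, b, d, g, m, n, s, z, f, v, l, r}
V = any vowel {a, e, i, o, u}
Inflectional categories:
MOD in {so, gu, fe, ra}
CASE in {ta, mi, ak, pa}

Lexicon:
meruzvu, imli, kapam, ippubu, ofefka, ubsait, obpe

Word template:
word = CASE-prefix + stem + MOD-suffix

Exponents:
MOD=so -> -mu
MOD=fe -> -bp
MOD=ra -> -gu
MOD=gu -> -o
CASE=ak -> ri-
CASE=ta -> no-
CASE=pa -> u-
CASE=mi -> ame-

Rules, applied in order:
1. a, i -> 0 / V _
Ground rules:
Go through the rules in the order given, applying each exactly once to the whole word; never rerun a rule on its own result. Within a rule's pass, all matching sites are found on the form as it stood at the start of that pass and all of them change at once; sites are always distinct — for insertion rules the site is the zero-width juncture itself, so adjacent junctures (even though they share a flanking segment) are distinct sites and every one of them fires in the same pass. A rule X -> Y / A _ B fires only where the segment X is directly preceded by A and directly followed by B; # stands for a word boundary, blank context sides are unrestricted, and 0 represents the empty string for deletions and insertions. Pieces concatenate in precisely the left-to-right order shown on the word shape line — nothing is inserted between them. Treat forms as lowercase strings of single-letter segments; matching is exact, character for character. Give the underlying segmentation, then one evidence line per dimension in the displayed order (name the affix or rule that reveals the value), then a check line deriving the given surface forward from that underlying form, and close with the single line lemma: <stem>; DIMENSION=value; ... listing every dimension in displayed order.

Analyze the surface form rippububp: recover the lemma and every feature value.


underlying: ri-ippubu-bp
MOD=fe - signalled by the affix -bp
CASE=ak - signalled by the affix ri-
check: riippububp -> rippububp
lemma: ippubu; MOD=fe; CASE=ak


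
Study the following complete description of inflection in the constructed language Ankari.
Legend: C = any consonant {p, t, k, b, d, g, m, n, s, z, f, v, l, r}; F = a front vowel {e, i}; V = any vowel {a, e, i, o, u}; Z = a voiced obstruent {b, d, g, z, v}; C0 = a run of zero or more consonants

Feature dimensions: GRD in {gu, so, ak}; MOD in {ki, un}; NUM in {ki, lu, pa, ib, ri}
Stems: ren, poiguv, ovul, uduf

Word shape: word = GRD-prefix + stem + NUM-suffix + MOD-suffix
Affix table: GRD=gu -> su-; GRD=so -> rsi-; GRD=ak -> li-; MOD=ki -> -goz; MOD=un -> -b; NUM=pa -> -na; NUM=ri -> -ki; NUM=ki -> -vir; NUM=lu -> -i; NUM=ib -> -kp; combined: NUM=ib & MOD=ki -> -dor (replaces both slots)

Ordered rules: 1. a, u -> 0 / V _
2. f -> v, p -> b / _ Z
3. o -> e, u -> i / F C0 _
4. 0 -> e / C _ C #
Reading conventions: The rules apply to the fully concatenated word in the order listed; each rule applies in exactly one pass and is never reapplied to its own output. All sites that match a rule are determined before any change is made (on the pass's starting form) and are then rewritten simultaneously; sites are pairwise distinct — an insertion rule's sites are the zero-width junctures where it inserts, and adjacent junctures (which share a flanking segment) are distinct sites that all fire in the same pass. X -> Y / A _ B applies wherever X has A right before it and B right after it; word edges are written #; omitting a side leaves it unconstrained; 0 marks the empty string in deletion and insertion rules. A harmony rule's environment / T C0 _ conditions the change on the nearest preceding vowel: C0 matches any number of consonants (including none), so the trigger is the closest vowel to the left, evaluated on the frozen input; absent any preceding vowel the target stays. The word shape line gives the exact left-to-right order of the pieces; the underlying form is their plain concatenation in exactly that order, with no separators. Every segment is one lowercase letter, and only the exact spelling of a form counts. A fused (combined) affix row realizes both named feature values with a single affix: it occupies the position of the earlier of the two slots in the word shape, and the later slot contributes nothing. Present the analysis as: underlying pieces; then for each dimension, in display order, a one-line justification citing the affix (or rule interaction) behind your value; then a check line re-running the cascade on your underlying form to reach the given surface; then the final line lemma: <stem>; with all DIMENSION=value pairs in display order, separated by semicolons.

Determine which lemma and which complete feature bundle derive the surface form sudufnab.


underlying: su-uduf-na-b
GRD=gu - signalled by the affix su-
MOD=un - signalled by the affix -b
NUM=pa - signalled by the affix -na
check: suudufnab -> sudufnab -> sudufnab -> sudufnab -> sudufnab
lemma: uduf; GRD=gu; MOD=un; NUM=pa


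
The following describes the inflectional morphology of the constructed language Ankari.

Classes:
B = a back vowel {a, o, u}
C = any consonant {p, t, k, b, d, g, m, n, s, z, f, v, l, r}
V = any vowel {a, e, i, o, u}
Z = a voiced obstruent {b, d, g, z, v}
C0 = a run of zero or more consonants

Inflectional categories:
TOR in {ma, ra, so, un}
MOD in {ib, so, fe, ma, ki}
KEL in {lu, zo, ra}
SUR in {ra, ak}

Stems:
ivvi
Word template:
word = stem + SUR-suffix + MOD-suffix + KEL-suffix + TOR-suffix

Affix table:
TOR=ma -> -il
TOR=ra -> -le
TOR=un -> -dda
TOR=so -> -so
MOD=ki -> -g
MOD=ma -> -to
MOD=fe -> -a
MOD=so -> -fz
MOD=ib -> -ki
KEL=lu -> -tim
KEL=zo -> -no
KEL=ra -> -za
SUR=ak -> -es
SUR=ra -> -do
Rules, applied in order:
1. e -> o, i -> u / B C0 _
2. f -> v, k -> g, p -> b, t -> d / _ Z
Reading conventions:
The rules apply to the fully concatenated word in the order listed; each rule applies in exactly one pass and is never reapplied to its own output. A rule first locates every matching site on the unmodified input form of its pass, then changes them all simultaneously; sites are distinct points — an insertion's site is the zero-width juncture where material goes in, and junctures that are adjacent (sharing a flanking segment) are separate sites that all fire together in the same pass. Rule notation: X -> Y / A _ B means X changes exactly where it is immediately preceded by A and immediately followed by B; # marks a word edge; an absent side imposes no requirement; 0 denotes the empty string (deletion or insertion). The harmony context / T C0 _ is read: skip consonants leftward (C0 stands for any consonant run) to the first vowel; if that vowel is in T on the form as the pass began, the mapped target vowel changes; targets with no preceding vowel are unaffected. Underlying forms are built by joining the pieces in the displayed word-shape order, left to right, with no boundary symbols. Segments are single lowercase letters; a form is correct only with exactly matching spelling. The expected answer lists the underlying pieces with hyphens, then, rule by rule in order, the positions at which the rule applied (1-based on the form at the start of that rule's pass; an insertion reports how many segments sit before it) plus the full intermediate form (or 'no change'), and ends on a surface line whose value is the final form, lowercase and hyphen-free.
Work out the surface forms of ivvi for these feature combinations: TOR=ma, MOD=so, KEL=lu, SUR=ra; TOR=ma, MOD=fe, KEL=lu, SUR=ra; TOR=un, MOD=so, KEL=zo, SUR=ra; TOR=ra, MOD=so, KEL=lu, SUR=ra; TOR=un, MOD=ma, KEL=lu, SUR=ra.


cell TOR=ma, MOD=so, KEL=lu, SUR=ra:
underlying: ivvi-do-fz-tim-il
1. e -> o, i -> u / B C0 _: fires at position(s) 10: ivvidofztumil
2. f -> v, k -> g, p -> b, t -> d / _ Z: fires at position(s) 7: ivvidovztumil
surface: ivvidovztumil

cell TOR=ma, MOD=fe, KEL=lu, SUR=ra:
underlying: ivvi-do-a-tim-il
1. e -> o, i -> u / B C0 _: fires at position(s) 9: ivvidoatumil
2. f -> v, k -> g, p -> b, t -> d / _ Z: no change
surface: ivvidoatumil

cell TOR=un, MOD=so, KEL=zo, SUR=ra:
underlying: ivvi-do-fz-no-dda
1. e -> o, i -> u / B C0 _: no change
2. f -> v, k -> g, p -> b, t -> d / _ Z: fires at position(s) 7: ivvidovznodda
surface: ivvidovznodda

cell TOR=ra, MOD=so, KEL=lu, SUR=ra:
underlying: ivvi-do-fz-tim-le
1. e -> o, i -> u / B C0 _: fires at position(s) 10: ivvidofztumle
2. f -> v, k -> g, p -> b, t -> d / _ Z: fires at position(s) 7: ivvidovztumle
surface: ivvidovztumle

cell TOR=un, MOD=ma, KEL=lu, SUR=ra:
underlying: ivvi-do-to-tim-dda
1. e -> o, i -> u / B C0 _: fires at position(s) 10: ivvidototumdda
2. f -> v, k -> g, p -> b, t -> d / _ Z: no change
surface: ivvidototumdda


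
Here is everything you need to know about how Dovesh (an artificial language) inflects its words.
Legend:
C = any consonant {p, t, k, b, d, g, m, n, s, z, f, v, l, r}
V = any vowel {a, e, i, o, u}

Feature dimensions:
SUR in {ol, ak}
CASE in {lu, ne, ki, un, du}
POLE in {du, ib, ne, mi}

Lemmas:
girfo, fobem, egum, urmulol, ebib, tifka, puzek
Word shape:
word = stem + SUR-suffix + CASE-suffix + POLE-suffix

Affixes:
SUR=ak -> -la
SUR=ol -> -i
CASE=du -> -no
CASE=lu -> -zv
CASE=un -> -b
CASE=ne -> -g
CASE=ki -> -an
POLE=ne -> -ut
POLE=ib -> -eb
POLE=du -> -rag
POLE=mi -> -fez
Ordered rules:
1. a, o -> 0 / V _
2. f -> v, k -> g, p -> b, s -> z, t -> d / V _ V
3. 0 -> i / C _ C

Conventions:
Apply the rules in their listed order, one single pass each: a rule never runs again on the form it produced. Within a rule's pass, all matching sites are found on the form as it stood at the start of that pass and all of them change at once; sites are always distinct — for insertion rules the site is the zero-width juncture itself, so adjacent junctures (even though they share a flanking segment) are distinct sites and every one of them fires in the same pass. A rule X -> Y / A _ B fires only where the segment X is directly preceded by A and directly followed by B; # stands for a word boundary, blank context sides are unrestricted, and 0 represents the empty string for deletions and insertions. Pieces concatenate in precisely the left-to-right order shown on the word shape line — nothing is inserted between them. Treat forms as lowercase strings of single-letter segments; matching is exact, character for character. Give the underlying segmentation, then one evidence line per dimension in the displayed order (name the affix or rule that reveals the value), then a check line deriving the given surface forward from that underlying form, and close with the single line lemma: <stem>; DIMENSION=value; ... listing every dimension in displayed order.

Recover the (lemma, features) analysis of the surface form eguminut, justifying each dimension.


underlying: egum-i-an-ut
SUR=ol - signalled by the affix -i
CASE=ki - signalled by the affix -an
POLE=ne - signalled by the affix -ut
check: egumianut -> eguminut -> eguminut -> eguminut
lemma: egum; SUR=ol; CASE=ki; POLE=ne


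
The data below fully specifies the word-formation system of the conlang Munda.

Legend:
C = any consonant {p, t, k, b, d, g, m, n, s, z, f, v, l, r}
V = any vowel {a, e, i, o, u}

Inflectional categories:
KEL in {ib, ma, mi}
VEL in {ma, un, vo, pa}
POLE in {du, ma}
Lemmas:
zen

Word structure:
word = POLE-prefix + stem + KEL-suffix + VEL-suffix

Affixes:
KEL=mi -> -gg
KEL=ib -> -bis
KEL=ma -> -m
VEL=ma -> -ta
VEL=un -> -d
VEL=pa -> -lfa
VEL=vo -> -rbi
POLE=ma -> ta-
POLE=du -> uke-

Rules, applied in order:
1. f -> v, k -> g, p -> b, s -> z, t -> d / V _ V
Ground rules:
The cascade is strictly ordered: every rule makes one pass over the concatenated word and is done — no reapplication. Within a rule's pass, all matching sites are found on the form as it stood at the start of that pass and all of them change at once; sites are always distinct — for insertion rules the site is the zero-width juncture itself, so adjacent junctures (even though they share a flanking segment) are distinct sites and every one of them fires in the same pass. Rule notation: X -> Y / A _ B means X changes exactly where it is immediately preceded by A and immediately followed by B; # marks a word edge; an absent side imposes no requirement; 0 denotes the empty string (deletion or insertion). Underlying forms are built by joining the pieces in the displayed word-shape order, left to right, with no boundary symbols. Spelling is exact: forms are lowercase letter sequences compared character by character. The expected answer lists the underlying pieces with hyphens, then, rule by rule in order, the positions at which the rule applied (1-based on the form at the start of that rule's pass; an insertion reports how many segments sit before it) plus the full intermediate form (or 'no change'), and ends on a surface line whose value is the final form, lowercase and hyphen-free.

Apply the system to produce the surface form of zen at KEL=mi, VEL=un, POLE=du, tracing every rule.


underlying: uke-zen-gg-d
1. f -> v, k -> g, p -> b, s -> z, t -> d / V _ V: fires at position(s) 2: ugezenggd
surface: ugezenggd


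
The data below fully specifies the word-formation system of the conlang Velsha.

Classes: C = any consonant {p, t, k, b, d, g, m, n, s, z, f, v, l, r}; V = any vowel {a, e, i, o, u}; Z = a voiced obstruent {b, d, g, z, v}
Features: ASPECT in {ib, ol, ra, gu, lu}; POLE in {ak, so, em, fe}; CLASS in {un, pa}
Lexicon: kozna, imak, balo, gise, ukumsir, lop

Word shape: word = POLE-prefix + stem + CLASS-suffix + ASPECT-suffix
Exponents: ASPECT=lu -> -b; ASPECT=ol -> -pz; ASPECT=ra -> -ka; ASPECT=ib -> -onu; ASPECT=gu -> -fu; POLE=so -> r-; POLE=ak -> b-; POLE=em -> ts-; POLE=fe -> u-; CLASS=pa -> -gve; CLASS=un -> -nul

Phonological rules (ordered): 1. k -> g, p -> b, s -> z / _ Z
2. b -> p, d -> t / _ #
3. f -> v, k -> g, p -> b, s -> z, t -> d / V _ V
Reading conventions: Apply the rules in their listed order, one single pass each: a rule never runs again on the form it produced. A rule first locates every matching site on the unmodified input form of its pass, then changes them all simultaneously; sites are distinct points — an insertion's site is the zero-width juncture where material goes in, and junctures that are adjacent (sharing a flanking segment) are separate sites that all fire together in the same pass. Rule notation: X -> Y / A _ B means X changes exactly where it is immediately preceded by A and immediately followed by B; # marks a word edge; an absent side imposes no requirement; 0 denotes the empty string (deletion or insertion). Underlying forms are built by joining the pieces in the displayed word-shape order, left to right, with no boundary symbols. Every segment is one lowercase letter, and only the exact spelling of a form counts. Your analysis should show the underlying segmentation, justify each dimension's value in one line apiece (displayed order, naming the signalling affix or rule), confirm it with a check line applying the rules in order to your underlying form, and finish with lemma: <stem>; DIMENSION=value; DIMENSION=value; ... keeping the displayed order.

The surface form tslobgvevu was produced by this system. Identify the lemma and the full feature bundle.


underlying: ts-lop-gve-fu
ASPECT=gu - signalled by the affix -fu
POLE=em - signalled by the affix ts-
CLASS=pa - signalled by the affix -gve
check: tslopgvefu -> tslobgvefu -> tslobgvefu -> tslobgvevu
lemma: lop; ASPECT=gu; POLE=em; CLASS=pa


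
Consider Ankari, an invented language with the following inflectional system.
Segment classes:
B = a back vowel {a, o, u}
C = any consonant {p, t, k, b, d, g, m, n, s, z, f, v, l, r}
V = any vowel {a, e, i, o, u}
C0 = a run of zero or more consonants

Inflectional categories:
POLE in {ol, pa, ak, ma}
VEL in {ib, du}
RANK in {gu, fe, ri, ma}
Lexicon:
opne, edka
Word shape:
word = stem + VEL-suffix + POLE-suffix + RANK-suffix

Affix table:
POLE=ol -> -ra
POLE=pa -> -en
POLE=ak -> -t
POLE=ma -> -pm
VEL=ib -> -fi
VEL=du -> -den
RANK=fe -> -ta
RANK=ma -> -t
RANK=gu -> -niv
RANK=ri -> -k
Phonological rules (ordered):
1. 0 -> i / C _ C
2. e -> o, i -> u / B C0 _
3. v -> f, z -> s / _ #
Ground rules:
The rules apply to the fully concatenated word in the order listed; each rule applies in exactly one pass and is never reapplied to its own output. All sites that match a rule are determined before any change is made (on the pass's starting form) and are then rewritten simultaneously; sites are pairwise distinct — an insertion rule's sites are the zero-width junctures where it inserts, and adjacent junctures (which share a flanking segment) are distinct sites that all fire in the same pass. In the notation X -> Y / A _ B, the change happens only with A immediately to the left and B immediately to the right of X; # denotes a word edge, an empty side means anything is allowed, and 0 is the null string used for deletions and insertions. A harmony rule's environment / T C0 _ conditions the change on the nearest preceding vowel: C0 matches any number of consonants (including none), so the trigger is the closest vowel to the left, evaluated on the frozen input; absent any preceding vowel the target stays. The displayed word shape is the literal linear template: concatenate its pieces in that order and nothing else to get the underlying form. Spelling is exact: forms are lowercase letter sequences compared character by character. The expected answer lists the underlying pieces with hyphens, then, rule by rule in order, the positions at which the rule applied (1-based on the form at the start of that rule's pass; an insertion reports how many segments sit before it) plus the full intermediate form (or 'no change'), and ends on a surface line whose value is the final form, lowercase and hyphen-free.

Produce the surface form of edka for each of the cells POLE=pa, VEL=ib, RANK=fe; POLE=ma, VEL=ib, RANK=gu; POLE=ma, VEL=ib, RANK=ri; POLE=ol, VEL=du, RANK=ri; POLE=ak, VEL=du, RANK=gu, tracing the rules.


cell POLE=pa, VEL=ib, RANK=fe:
underlying: edka-fi-en-ta
1. 0 -> i / C _ C: inserts after position(s) 2, 8: edikafienita
2. e -> o, i -> u / B C0 _: fires at position(s) 7: edikafuenita
3. v -> f, z -> s / _ #: no change
surface: edikafuenita

cell POLE=ma, VEL=ib, RANK=gu:
underlying: edka-fi-pm-niv
1. 0 -> i / C _ C: inserts after position(s) 2, 7, 8: edikafipiminiv
2. e -> o, i -> u / B C0 _: fires at position(s) 7: edikafupiminiv
3. v -> f, z -> s / _ #: fires at position(s) 14: edikafupiminif
surface: edikafupiminif

cell POLE=ma, VEL=ib, RANK=ri:
underlying: edka-fi-pm-k
1. 0 -> i / C _ C: inserts after position(s) 2, 7, 8: edikafipimik
2. e -> o, i -> u / B C0 _: fires at position(s) 7: edikafupimik
3. v -> f, z -> s / _ #: no change
surface: edikafupimik

cell POLE=ol, VEL=du, RANK=ri:
underlying: edka-den-ra-k
1. 0 -> i / C _ C: inserts after position(s) 2, 7: edikadenirak
2. e -> o, i -> u / B C0 _: fires at position(s) 7: edikadonirak
3. v -> f, z -> s / _ #: no change
surface: edikadonirak

cell POLE=ak, VEL=du, RANK=gu:
underlying: edka-den-t-niv
1. 0 -> i / C _ C: inserts after position(s) 2, 7, 8: edikadenitiniv
2. e -> o, i -> u / B C0 _: fires at position(s) 7: edikadonitiniv
3. v -> f, z -> s / _ #: fires at position(s) 14: edikadonitinif
surface: edikadonitinif


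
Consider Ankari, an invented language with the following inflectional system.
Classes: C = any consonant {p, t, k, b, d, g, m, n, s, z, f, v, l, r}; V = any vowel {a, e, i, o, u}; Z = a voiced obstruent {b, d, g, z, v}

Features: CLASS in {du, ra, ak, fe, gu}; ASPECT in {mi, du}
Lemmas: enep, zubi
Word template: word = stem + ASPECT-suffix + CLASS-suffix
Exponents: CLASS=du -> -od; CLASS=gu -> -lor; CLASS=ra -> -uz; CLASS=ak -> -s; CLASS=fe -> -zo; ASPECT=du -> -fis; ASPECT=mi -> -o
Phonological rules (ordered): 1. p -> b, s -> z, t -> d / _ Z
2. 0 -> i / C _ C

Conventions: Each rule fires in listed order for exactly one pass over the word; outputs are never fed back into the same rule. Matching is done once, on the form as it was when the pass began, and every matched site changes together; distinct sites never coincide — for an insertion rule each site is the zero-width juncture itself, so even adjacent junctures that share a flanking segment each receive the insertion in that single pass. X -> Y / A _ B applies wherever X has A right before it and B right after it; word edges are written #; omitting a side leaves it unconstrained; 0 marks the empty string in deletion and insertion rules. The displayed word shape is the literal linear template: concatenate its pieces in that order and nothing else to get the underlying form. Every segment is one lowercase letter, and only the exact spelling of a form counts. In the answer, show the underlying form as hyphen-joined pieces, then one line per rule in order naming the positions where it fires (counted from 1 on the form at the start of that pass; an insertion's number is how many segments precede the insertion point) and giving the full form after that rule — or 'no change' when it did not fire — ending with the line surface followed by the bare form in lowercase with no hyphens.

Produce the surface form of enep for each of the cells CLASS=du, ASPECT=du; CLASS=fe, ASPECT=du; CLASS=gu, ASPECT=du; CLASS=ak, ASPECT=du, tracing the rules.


cell CLASS=du, ASPECT=du:
underlying: enep-fis-od
1. p -> b, s -> z, t -> d / _ Z: no change
2. 0 -> i / C _ C: inserts after position(s) 4: enepifisod
surface: enepifisod

cell CLASS=fe, ASPECT=du:
underlying: enep-fis-zo
1. p -> b, s -> z, t -> d / _ Z: fires at position(s) 7: enepfizzo
2. 0 -> i / C _ C: inserts after position(s) 4, 7: enepifizizo
surface: enepifizizo

cell CLASS=gu, ASPECT=du:
underlying: enep-fis-lor
1. p -> b, s -> z, t -> d / _ Z: no change
2. 0 -> i / C _ C: inserts after position(s) 4, 7: enepifisilor
surface: enepifisilor

cell CLASS=ak, ASPECT=du:
underlying: enep-fis-s
1. p -> b, s -> z, t -> d / _ Z: no change
2. 0 -> i / C _ C: inserts after position(s) 4, 7: enepifisis
surface: enepifisis


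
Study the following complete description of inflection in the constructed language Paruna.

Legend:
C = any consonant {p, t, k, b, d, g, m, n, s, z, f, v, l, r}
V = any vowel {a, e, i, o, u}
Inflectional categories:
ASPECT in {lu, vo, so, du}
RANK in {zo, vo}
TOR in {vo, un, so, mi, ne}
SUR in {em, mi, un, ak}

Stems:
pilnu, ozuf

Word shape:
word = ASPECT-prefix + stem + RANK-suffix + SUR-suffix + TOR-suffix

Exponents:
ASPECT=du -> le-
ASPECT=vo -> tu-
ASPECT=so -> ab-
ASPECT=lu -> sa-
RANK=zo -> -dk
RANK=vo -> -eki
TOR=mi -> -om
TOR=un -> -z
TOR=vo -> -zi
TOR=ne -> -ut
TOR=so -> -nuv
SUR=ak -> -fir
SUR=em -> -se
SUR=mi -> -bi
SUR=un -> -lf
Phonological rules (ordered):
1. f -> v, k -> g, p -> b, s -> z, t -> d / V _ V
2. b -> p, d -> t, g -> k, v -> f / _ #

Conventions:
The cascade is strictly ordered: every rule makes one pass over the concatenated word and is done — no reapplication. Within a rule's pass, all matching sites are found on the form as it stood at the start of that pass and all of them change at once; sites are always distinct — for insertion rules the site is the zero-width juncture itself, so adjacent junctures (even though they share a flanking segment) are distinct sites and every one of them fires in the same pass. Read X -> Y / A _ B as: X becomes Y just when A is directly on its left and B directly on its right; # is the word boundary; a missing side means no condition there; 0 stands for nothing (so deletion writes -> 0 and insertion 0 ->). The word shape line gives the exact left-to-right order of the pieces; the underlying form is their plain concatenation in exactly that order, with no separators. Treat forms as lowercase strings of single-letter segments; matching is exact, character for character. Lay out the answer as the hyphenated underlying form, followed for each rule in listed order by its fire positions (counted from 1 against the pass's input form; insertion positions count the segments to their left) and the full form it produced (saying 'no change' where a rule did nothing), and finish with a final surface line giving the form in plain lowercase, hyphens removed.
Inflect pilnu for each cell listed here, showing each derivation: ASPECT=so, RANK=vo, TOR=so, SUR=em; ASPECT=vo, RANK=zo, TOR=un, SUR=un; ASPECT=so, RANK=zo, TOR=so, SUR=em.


cell ASPECT=so, RANK=vo, TOR=so, SUR=em:
underlying: ab-pilnu-eki-se-nuv
1. f -> v, k -> g, p -> b, s -> z, t -> d / V _ V: fires at position(s) 9, 11: abpilnuegizenuv
2. b -> p, d -> t, g -> k, v -> f / _ #: fires at position(s) 15: abpilnuegizenuf
surface: abpilnuegizenuf

cell ASPECT=vo, RANK=zo, TOR=un, SUR=un:
underlying: tu-pilnu-dk-lf-z
1. f -> v, k -> g, p -> b, s -> z, t -> d / V _ V: fires at position(s) 3: tubilnudklfz
2. b -> p, d -> t, g -> k, v -> f / _ #: no change
surface: tubilnudklfz

cell ASPECT=so, RANK=zo, TOR=so, SUR=em:
underlying: ab-pilnu-dk-se-nuv
1. f -> v, k -> g, p -> b, s -> z, t -> d / V _ V: no change
2. b -> p, d -> t, g -> k, v -> f / _ #: fires at position(s) 14: abpilnudksenuf
surface: abpilnudksenuf


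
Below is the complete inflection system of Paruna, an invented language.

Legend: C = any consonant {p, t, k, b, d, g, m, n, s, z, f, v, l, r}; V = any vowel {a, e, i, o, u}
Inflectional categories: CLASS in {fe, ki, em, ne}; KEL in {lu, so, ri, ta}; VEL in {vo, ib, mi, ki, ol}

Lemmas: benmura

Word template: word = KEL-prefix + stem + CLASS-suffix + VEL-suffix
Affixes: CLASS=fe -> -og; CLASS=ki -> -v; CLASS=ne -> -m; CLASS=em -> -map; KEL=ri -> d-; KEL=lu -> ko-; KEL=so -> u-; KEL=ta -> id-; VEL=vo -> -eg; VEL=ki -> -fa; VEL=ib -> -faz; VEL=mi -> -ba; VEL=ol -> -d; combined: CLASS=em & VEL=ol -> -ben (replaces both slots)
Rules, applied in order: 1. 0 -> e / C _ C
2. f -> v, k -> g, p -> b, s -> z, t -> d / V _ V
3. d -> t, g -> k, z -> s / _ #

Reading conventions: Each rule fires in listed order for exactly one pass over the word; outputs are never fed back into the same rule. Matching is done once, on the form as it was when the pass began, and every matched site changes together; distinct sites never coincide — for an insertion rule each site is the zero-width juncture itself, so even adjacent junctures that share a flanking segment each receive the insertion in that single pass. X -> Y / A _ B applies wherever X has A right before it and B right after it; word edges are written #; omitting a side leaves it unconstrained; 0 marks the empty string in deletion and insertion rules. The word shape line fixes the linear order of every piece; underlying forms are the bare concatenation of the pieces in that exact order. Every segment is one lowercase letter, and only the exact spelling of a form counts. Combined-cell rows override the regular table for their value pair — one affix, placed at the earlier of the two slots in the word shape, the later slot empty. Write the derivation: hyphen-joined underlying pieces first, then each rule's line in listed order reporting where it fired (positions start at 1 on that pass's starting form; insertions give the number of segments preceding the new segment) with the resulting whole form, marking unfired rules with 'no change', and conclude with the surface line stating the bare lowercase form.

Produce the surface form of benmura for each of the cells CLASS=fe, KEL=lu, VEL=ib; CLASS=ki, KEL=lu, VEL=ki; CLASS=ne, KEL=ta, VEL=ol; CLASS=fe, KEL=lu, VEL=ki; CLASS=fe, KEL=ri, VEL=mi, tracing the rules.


cell CLASS=fe, KEL=lu, VEL=ib:
underlying: ko-benmura-og-faz
1. 0 -> e / C _ C: inserts after position(s) 5, 11: kobenemuraogefaz
2. f -> v, k -> g, p -> b, s -> z, t -> d / V _ V: fires at position(s) 14: kobenemuraogevaz
3. d -> t, g -> k, z -> s / _ #: fires at position(s) 16: kobenemuraogevas
surface: kobenemuraogevas

cell CLASS=ki, KEL=lu, VEL=ki:
underlying: ko-benmura-v-fa
1. 0 -> e / C _ C: inserts after position(s) 5, 10: kobenemuravefa
2. f -> v, k -> g, p -> b, s -> z, t -> d / V _ V: fires at position(s) 13: kobenemuraveva
3. d -> t, g -> k, z -> s / _ #: no change
surface: kobenemuraveva

cell CLASS=ne, KEL=ta, VEL=ol:
underlying: id-benmura-m-d
1. 0 -> e / C _ C: inserts after position(s) 2, 5, 10: idebenemuramed
2. f -> v, k -> g, p -> b, s -> z, t -> d / V _ V: no change
3. d -> t, g -> k, z -> s / _ #: fires at position(s) 14: idebenemuramet
surface: idebenemuramet

cell CLASS=fe, KEL=lu, VEL=ki:
underlying: ko-benmura-og-fa
1. 0 -> e / C _ C: inserts after position(s) 5, 11: kobenemuraogefa
2. f -> v, k -> g, p -> b, s -> z, t -> d / V _ V: fires at position(s) 14: kobenemuraogeva
3. d -> t, g -> k, z -> s / _ #: no change
surface: kobenemuraogeva

cell CLASS=fe, KEL=ri, VEL=mi:
underlying: d-benmura-og-ba
1. 0 -> e / C _ C: inserts after position(s) 1, 4, 10: debenemuraogeba
2. f -> v, k -> g, p -> b, s -> z, t -> d / V _ V: no change
3. d -> t, g -> k, z -> s / _ #: no change
surface: debenemuraogeba


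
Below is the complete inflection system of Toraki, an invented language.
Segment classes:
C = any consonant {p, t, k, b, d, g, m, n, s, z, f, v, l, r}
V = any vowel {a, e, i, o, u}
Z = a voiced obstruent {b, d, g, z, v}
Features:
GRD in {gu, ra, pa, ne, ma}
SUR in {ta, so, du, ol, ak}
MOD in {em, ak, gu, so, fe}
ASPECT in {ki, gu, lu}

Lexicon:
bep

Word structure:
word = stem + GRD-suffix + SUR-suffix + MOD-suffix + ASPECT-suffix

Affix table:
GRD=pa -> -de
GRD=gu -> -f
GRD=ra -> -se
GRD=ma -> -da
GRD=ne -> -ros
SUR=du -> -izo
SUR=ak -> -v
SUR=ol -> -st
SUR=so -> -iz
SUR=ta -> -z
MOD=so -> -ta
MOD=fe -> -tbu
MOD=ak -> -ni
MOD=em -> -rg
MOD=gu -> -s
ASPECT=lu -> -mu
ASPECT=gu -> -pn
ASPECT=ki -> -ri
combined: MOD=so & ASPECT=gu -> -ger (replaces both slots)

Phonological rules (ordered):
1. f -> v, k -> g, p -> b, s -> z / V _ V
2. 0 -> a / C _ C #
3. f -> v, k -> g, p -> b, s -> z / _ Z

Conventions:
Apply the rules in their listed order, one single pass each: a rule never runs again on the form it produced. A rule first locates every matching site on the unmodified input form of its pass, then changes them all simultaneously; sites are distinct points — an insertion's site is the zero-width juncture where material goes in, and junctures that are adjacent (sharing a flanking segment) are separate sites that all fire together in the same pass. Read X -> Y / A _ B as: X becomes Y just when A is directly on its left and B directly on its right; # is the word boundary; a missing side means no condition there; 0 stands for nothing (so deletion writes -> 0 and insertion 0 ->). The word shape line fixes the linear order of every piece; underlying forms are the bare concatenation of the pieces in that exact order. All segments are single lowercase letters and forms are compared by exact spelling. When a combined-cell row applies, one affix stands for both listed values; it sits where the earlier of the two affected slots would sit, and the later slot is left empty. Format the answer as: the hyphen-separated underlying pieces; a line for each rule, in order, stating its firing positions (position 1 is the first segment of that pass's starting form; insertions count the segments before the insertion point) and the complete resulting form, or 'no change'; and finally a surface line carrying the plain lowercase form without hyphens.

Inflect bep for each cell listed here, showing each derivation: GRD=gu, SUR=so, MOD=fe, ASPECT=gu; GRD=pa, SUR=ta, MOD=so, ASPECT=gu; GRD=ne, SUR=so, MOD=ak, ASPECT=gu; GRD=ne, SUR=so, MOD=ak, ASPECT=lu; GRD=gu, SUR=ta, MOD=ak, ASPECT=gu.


cell GRD=gu, SUR=so, MOD=fe, ASPECT=gu:
underlying: bep-f-iz-tbu-pn
1. f -> v, k -> g, p -> b, s -> z / V _ V: no change
2. 0 -> a / C _ C #: inserts after position(s) 10: bepfiztbupan
3. f -> v, k -> g, p -> b, s -> z / _ Z: no change
surface: bepfiztbupan

cell GRD=pa, SUR=ta, MOD=so, ASPECT=gu:
underlying: bep-de-z-ger
1. f -> v, k -> g, p -> b, s -> z / V _ V: no change
2. 0 -> a / C _ C #: no change
3. f -> v, k -> g, p -> b, s -> z / _ Z: fires at position(s) 3: bebdezger
surface: bebdezger

cell GRD=ne, SUR=so, MOD=ak, ASPECT=gu:
underlying: bep-ros-iz-ni-pn
1. f -> v, k -> g, p -> b, s -> z / V _ V: fires at position(s) 6: beproziznipn
2. 0 -> a / C _ C #: inserts after position(s) 11: beproziznipan
3. f -> v, k -> g, p -> b, s -> z / _ Z: no change
surface: beproziznipan

cell GRD=ne, SUR=so, MOD=ak, ASPECT=lu:
underlying: bep-ros-iz-ni-mu
1. f -> v, k -> g, p -> b, s -> z / V _ V: fires at position(s) 6: beproziznimu
2. 0 -> a / C _ C #: no change
3. f -> v, k -> g, p -> b, s -> z / _ Z: no change
surface: beproziznimu

cell GRD=gu, SUR=ta, MOD=ak, ASPECT=gu:
underlying: bep-f-z-ni-pn
1. f -> v, k -> g, p -> b, s -> z / V _ V: no change
2. 0 -> a / C _ C #: inserts after position(s) 8: bepfznipan
3. f -> v, k -> g, p -> b, s -> z / _ Z: fires at position(s) 4: bepvznipan
surface: bepvznipan


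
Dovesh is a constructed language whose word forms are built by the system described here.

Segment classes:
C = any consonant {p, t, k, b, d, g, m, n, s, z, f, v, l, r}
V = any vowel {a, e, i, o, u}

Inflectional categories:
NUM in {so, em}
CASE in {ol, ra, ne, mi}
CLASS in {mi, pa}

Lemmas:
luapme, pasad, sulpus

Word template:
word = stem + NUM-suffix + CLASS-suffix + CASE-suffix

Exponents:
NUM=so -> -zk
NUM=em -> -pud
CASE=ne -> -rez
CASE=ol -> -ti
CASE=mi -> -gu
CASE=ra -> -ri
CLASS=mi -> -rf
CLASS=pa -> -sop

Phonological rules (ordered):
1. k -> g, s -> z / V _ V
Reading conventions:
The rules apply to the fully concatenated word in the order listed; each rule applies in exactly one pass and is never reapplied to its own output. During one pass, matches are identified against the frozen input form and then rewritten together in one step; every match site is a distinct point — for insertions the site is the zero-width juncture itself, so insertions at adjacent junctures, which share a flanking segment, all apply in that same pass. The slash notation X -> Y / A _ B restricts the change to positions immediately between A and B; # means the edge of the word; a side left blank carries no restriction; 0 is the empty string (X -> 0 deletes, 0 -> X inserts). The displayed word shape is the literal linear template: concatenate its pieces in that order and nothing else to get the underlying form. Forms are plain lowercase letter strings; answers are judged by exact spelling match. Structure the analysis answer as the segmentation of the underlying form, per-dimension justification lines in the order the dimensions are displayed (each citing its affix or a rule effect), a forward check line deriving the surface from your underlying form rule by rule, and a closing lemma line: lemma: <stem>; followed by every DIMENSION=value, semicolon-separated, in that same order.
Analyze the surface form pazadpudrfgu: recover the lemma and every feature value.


underlying: pasad-pud-rf-gu
NUM=em - signalled by the affix -pud
CASE=mi - signalled by the affix -gu
CLASS=mi - signalled by the affix -rf
check: pasadpudrfgu -> pazadpudrfgu
lemma: pasad; NUM=em; CASE=mi; CLASS=mi


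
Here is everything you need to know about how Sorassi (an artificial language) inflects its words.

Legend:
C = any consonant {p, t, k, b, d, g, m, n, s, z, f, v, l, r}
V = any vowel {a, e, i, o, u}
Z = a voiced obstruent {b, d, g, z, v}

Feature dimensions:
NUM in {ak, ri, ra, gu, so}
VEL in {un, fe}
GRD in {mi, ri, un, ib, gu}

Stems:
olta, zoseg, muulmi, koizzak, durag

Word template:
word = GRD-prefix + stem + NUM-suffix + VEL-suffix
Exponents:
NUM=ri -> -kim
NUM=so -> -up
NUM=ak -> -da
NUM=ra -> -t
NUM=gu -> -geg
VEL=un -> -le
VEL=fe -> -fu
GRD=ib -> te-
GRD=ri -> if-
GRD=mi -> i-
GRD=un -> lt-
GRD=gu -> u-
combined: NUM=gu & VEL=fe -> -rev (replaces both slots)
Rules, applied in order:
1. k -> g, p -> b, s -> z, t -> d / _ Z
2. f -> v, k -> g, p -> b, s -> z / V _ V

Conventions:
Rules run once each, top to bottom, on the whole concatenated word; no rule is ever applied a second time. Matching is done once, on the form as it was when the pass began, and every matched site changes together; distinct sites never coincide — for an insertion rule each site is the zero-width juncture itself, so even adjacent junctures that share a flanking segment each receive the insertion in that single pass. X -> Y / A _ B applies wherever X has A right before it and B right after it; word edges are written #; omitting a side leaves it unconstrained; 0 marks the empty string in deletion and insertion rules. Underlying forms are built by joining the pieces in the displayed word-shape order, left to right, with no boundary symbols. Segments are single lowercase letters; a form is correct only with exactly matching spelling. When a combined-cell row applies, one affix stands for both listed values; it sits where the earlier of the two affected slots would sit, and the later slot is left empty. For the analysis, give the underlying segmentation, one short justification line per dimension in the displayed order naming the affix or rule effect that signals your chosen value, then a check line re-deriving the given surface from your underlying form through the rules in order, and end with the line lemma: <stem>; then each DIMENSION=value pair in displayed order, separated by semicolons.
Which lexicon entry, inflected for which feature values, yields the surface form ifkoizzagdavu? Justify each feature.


underlying: if-koizzak-da-fu
NUM=ak - signalled by the affix -da
VEL=fe - signalled by the affix -fu
GRD=ri - signalled by the affix if-
check: ifkoizzakdafu -> ifkoizzagdafu -> ifkoizzagdavu
lemma: koizzak; NUM=ak; VEL=fe; GRD=ri


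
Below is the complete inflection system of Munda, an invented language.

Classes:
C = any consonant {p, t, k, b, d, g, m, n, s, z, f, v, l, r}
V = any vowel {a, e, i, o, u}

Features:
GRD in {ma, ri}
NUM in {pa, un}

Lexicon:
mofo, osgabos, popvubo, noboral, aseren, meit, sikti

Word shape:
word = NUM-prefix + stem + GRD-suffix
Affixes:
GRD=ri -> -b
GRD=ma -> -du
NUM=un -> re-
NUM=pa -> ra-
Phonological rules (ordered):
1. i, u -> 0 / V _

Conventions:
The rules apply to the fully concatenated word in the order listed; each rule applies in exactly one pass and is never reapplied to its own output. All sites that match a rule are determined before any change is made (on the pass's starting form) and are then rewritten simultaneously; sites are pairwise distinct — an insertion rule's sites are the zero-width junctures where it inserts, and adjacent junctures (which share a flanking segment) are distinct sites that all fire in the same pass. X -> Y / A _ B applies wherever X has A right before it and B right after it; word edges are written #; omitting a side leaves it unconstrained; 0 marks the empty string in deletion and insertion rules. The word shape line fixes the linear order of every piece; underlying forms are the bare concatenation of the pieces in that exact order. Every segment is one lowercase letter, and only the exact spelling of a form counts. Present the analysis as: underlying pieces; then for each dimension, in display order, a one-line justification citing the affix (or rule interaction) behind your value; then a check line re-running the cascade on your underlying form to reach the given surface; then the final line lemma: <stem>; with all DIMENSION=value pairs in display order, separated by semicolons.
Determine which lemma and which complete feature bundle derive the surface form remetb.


underlying: re-meit-b
GRD=ri - signalled by the affix -b
NUM=un - signalled by the affix re-
check: remeitb -> remetb
lemma: meit; GRD=ri; NUM=un


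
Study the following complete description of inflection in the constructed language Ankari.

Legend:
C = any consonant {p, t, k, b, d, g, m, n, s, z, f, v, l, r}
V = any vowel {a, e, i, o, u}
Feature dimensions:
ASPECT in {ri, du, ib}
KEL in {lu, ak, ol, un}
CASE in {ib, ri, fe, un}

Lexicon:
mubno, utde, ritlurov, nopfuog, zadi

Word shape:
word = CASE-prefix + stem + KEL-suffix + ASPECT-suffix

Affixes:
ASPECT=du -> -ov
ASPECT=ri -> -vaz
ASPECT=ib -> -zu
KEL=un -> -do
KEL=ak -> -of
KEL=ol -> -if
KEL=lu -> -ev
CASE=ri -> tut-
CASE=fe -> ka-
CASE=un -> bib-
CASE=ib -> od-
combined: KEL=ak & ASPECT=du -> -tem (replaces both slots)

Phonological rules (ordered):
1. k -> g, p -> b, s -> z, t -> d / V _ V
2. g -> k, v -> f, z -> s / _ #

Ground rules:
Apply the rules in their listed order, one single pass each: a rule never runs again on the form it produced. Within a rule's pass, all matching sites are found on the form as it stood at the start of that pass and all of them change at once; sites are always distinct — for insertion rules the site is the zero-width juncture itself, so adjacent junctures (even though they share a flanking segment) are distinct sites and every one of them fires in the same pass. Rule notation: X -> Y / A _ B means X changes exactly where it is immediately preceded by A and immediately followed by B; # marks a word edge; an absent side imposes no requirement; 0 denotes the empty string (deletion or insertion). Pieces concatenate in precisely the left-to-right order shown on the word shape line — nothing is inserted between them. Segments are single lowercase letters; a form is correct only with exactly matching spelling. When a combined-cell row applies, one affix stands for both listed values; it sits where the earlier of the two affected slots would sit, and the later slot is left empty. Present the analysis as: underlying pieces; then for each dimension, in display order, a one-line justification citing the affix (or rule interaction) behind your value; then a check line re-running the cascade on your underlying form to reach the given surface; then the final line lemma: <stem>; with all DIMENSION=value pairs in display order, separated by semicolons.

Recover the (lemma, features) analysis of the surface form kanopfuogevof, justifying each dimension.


underlying: ka-nopfuog-ev-ov
ASPECT=du - signalled by the affix -ov
KEL=lu - signalled by the affix -ev
CASE=fe - signalled by the affix ka-
check: kanopfuogevov -> kanopfuogevov -> kanopfuogevof
lemma: nopfuog; ASPECT=du; KEL=lu; CASE=fe
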